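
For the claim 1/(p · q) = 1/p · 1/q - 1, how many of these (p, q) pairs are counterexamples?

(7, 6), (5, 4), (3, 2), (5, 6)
Testing each pair:
(7, 6): LHS = 1/42, RHS = -41/42 → counterexample
(5, 4): LHS = 1/20, RHS = -19/20 → counterexample
(3, 2): LHS = 1/6, RHS = -5/6 → counterexample
(5, 6): LHS = 1/30, RHS = -29/30 → counterexample

That makes 4 counterexamples.

Answer: 4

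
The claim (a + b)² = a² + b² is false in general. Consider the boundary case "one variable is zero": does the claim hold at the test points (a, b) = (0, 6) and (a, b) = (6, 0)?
Yes, holds at both test points

At (0, 6): LHS = 36, RHS = 36 → equal
At (6, 0): LHS = 36, RHS = 36 → equal

So the claim does hold at both of these boundary points, even though it is not an identity.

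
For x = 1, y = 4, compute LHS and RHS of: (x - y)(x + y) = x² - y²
LHS = (1 - 4)(1 + 4) = -15
RHS = 1² - 4² = -15

LHS = RHS: the two sides agree.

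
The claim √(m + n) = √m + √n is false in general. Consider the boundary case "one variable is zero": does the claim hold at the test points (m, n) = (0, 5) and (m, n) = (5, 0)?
At (0, 5): LHS = √(5) ≈ 2.236, RHS = √(5) ≈ 2.236 → equal
At (5, 0): LHS = √(5) ≈ 2.236, RHS = √(5) ≈ 2.236 → equal

So the claim does hold at both of these boundary points, even though it is not an identity.

Answer: Yes, holds at both test points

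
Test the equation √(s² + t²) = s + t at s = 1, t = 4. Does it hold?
Substituting s = 1, t = 4:

LHS = √(1² + 4²) = √(17) ≈ 4.123
RHS = 1 + 4 = 5

LHS ≠ RHS, so the equation does not hold at this point.

Answer: Fails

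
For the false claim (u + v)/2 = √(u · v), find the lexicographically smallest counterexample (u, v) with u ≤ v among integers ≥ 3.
(u, v) = (3, 4)

Substituting (3, 4) into the claim:
LHS = (3 + 4)/2 = 7/2
RHS = √(3 · 4) = 2·√(3) ≈ 3.464

Since LHS ≠ RHS, this pair disproves the claim, and no lexicographically smaller pair (u ≤ v, integers ≥ 3) does.

For instance (4, 7) is also a counterexample (LHS = 11/2, RHS = 2·√(7) ≈ 5.292), but it's lexicographically larger.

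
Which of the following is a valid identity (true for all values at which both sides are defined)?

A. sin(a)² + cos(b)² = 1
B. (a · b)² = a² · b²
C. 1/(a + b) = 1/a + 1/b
B

A: fails at (0, 1) — LHS = cos(1)² ≈ 0.2919, RHS = 1.
B: holds — e.g. at (2, 2), both sides equal 16.
C: fails at (1, 1) — LHS = 1/2, RHS = 2.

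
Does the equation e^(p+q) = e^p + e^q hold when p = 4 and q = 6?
Substituting p = 4, q = 6:

LHS = e^(4+6) = e^10 ≈ 22026.5
RHS = e^4 + e^6 ≈ 458

LHS ≠ RHS, so the equation does not hold at this point.

Answer: Fails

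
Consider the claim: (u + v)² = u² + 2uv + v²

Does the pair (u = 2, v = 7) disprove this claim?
Substituting u = 2, v = 7:
LHS = (2 + 7)² = 81
RHS = 2² + 2·2·7 + 7² = 81

The sides agree, so this pair does not disprove the claim.

Answer: No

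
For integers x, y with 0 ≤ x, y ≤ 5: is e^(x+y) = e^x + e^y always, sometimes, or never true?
Never true

The claim fails for every pair in the range. For instance at (x, y) = (4, 2): LHS = e^6 ≈ 403.4, RHS = e^2 + e^4 ≈ 61.99.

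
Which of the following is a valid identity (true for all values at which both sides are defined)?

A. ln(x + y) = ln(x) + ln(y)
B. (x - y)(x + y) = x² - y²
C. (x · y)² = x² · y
A: fails at (2, 4) — LHS = ln(6) ≈ 1.792, RHS = ln(2) + ln(4) ≈ 2.079.
B: holds — e.g. at (1, 1), both sides equal 0.
C: fails at (3, 5) — LHS = 225, RHS = 45.

Answer: B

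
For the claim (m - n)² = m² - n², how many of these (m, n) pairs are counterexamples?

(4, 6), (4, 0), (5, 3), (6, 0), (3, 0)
Testing each pair:
(4, 6): LHS = 4, RHS = -20 → counterexample
(4, 0): LHS = 16, RHS = 16 → satisfies claim
(5, 3): LHS = 4, RHS = 16 → counterexample
(6, 0): LHS = 36, RHS = 36 → satisfies claim
(3, 0): LHS = 9, RHS = 9 → satisfies claim

That makes 2 counterexamples.

Answer: 2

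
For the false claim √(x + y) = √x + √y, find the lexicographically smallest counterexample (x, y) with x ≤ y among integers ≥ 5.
Substituting (5, 5) into the claim:
LHS = √(5 + 5) = √(10) ≈ 3.162
RHS = √5 + √5 = 2·√(5) ≈ 4.472

Since LHS ≠ RHS, this pair disproves the claim, and no lexicographically smaller pair (x ≤ y, integers ≥ 5) does.

For instance (7, 7) is also a counterexample (LHS = √(14) ≈ 3.742, RHS = 2·√(7) ≈ 5.292), but it's lexicographically larger.

Answer: (x, y) = (5, 5)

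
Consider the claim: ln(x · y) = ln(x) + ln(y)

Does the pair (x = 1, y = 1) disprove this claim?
No

Substituting x = 1, y = 1:
LHS = ln(1 · 1) = 0
RHS = ln(1) + ln(1) = 0

The sides agree, so this pair does not disprove the claim.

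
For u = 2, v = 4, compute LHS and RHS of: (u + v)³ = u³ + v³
LHS = (2 + 4)³ = 216
RHS = 2³ + 4³ = 72

LHS ≠ RHS, so the equation does not hold here.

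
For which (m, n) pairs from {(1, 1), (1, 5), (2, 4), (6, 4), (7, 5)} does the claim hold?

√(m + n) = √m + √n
Testing each pair:
(1, 1): LHS = √(2) ≈ 1.414, RHS = 2 → fails
(1, 5): LHS = √(6) ≈ 2.449, RHS = 1 + √(5) ≈ 3.236 → fails
(2, 4): LHS = √(6) ≈ 2.449, RHS = √(2) + 2 ≈ 3.414 → fails
(6, 4): LHS = √(10) ≈ 3.162, RHS = 2 + √(6) ≈ 4.449 → fails
(7, 5): LHS = 2·√(3) ≈ 3.464, RHS = √(5) + √(7) ≈ 4.882 → fails

No pair satisfies the claim.

Answer: None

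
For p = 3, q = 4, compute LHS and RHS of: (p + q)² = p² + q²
LHS = (3 + 4)² = 49
RHS = 3² + 4² = 25

LHS ≠ RHS, so the equation does not hold here.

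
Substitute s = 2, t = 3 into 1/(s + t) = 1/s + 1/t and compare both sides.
LHS = 1/(2 + 3) = 1/5
RHS = 1/2 + 1/3 = 5/6

LHS ≠ RHS, so the equation does not hold here.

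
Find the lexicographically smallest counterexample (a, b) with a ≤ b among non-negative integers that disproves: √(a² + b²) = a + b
Substituting (1, 1) into the claim:
LHS = √(1² + 1²) = √(2) ≈ 1.414
RHS = 1 + 1 = 2

Since LHS ≠ RHS, this pair disproves the claim, and no lexicographically smaller pair (a ≤ b, non-negative integers) does.

For instance (3, 5) is also a counterexample (LHS = √(34) ≈ 5.831, RHS = 8), but it's lexicographically larger.

Answer: (a, b) = (1, 1)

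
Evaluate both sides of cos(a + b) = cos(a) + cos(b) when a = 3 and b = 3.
LHS = cos(3 + 3) = cos(6) ≈ 0.9602
RHS = cos(3) + cos(3) = 2·cos(3) ≈ -1.98

LHS ≠ RHS (they differ by about 2.94), so the equation does not hold here.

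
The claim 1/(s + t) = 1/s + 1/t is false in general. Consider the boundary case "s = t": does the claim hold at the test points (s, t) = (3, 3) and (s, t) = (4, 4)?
No, fails at both test points

At (3, 3): LHS = 1/6 ≠ RHS = 2/3
At (4, 4): LHS = 1/8 ≠ RHS = 1/2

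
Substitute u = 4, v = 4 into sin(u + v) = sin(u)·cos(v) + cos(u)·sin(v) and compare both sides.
LHS = sin(4 + 4) = sin(8) ≈ 0.9894
RHS = sin(4)·cos(4) + cos(4)·sin(4) = 2·sin(4)·cos(4) ≈ 0.9894

LHS = RHS: the two sides agree.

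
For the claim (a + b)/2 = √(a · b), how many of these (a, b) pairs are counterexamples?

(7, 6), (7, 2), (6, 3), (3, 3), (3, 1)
4

Testing each pair:
(7, 6): LHS = 13/2, RHS = √(42) ≈ 6.481 → counterexample
(7, 2): LHS = 9/2, RHS = √(14) ≈ 3.742 → counterexample
(6, 3): LHS = 9/2, RHS = 3·√(2) ≈ 4.243 → counterexample
(3, 3): LHS = 3, RHS = 3 → satisfies claim
(3, 1): LHS = 2, RHS = √(3) ≈ 1.732 → counterexample

That makes 4 counterexamples.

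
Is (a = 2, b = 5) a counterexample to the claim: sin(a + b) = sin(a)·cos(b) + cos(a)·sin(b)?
Substituting a = 2, b = 5:
LHS = sin(2 + 5) = sin(7) ≈ 0.657
RHS = sin(2)·cos(5) + cos(2)·sin(5) = sin(2)·cos(5) + sin(5)·cos(2) ≈ 0.657

The sides agree, so this pair does not disprove the claim.

Answer: No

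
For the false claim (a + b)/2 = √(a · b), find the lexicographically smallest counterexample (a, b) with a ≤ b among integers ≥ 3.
(a, b) = (3, 4)

Substituting (3, 4) into the claim:
LHS = (3 + 4)/2 = 7/2
RHS = √(3 · 4) = 2·√(3) ≈ 3.464

Since LHS ≠ RHS, this pair disproves the claim, and no lexicographically smaller pair (a ≤ b, integers ≥ 3) does.

For instance (5, 9) is also a counterexample (LHS = 7, RHS = 3·√(5) ≈ 6.708), but it's lexicographically larger.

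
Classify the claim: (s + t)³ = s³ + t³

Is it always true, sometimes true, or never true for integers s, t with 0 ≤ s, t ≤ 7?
Sometimes true

It holds at (s, t) = (0, 3) (both sides equal 27), but fails at (s, t) = (3, 2) (LHS = 125, RHS = 35).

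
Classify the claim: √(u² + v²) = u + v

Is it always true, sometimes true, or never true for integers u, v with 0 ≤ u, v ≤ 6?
Sometimes true

It holds at (u, v) = (6, 0) (both sides equal 6), but fails at (u, v) = (6, 5) (LHS = √(61) ≈ 7.81, RHS = 11).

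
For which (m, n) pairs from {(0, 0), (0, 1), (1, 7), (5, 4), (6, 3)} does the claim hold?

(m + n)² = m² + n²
(0, 0), (0, 1)

Testing each pair:
(0, 0): LHS = 0, RHS = 0 → holds
(0, 1): LHS = 1, RHS = 1 → holds
(1, 7): LHS = 64, RHS = 50 → fails
(5, 4): LHS = 81, RHS = 41 → fails
(6, 3): LHS = 81, RHS = 45 → fails

2 of 5 pairs satisfy the claim.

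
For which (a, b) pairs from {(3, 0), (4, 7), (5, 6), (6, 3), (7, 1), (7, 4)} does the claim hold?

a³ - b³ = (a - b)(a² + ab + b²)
Testing each pair:
(3, 0): LHS = 27, RHS = 27 → holds
(4, 7): LHS = -279, RHS = -279 → holds
(5, 6): LHS = -91, RHS = -91 → holds
(6, 3): LHS = 189, RHS = 189 → holds
(7, 1): LHS = 342, RHS = 342 → holds
(7, 4): LHS = 279, RHS = 279 → holds

Every pair satisfies the claim.

Answer: All pairs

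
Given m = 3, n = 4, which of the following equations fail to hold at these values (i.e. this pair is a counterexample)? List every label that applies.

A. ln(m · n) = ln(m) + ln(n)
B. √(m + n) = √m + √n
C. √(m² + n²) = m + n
B, C

Evaluating each claim at the given values:
A. LHS = ln(12) ≈ 2.485, RHS = ln(3) + ln(4) ≈ 2.485 → holds here (LHS = RHS)
B. LHS = √(7) ≈ 2.646, RHS = √(3) + 2 ≈ 3.732 → fails here (LHS ≠ RHS)
C. LHS = 5, RHS = 7 → fails here (LHS ≠ RHS)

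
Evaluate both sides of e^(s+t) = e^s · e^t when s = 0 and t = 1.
LHS = e^(0+1) = e ≈ 2.718
RHS = e^0 · e^1 = e ≈ 2.718

LHS = RHS: the two sides agree.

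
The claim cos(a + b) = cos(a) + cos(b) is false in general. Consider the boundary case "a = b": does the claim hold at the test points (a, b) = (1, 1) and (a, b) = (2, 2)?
No, fails at both test points

At (1, 1): LHS = cos(2) ≈ -0.4161 ≠ RHS = 2·cos(1) ≈ 1.081
At (2, 2): LHS = cos(4) ≈ -0.6536 ≠ RHS = 2·cos(2) ≈ -0.8323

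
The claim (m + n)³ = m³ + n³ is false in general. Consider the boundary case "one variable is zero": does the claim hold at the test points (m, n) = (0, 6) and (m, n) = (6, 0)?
At (0, 6): LHS = 216, RHS = 216 → equal
At (6, 0): LHS = 216, RHS = 216 → equal

So the claim does hold at both of these boundary points, even though it is not an identity.

Answer: Yes, holds at both test points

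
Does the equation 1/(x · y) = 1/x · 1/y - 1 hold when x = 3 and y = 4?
Substituting x = 3, y = 4:

LHS = 1/(3 · 4) = 1/12
RHS = 1/3 · 1/4 - 1 = -11/12

LHS ≠ RHS, so the equation does not hold at this point.

Answer: Fails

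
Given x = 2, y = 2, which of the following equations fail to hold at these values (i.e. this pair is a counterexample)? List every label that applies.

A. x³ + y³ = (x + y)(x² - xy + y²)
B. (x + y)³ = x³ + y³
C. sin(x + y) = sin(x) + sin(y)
B, C

Evaluating each claim at the given values:
A. LHS = 16, RHS = 16 → holds here (LHS = RHS)
B. LHS = 64, RHS = 16 → fails here (LHS ≠ RHS)
C. LHS = sin(4) ≈ -0.7568, RHS = 2·sin(2) ≈ 1.819 → fails here (LHS ≠ RHS)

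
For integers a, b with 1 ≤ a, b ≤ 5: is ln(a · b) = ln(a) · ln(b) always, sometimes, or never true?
It holds at (a, b) = (1, 1) (both sides equal 0), but fails at (a, b) = (2, 5) (LHS = ln(10) ≈ 2.303, RHS = ln(2)·ln(5) ≈ 1.116).

Answer: Sometimes true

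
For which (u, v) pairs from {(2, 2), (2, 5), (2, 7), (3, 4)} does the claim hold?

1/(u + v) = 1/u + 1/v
None

Testing each pair:
(2, 2): LHS = 1/4, RHS = 1 → fails
(2, 5): LHS = 1/7, RHS = 7/10 → fails
(2, 7): LHS = 1/9, RHS = 9/14 → fails
(3, 4): LHS = 1/7, RHS = 7/12 → fails

No pair satisfies the claim.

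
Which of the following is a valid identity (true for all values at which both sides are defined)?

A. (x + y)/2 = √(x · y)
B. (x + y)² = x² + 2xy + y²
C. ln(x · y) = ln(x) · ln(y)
B

A: fails at (1, 5) — LHS = 3, RHS = √(5) ≈ 2.236.
B: holds — e.g. at (2, 3), both sides equal 25.
C: fails at (3, 5) — LHS = ln(15) ≈ 2.708, RHS = ln(3)·ln(5) ≈ 1.768.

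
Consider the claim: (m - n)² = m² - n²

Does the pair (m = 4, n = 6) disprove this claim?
Substituting m = 4, n = 6:
LHS = (4 - 6)² = 4
RHS = 4² - 6² = -20

Since LHS ≠ RHS, this pair disproves the claim.

Answer: Yes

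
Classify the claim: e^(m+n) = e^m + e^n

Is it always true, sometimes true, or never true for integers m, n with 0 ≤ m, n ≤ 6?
The claim fails for every pair in the range. For instance at (m, n) = (5, 5): LHS = e^10 ≈ 22026.5, RHS = 2·e^5 ≈ 296.8.

Answer: Never true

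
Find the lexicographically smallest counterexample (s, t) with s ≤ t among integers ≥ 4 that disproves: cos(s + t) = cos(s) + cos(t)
Substituting (4, 4) into the claim:
LHS = cos(4 + 4) = cos(8) ≈ -0.1455
RHS = cos(4) + cos(4) = 2·cos(4) ≈ -1.307

Since LHS ≠ RHS, this pair disproves the claim, and no lexicographically smaller pair (s ≤ t, integers ≥ 4) does.

For instance (8, 9) is also a counterexample (LHS = cos(17) ≈ -0.2752, RHS = cos(9) + cos(8) ≈ -1.057), but it's lexicographically larger.

Answer: (s, t) = (4, 4)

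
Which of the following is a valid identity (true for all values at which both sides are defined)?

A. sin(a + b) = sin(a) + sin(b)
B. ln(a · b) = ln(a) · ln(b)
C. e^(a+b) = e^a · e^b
A: fails at (3, 4) — LHS = sin(7) ≈ 0.657, RHS = sin(4) + sin(3) ≈ -0.6157.
B: fails at (4, 5) — LHS = ln(20) ≈ 2.996, RHS = ln(4)·ln(5) ≈ 2.231.
C: holds — e.g. at (5, 8), both sides equal e^13 ≈ 442413.4.

Answer: C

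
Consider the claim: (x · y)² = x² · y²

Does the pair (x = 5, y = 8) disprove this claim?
Substituting x = 5, y = 8:
LHS = (5 · 8)² = 1600
RHS = 5² · 8² = 1600

The sides agree, so this pair does not disprove the claim.

Answer: No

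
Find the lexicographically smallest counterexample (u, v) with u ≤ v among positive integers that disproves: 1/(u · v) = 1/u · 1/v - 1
Substituting (1, 1) into the claim:
LHS = 1/(1 · 1) = 1
RHS = 1/1 · 1/1 - 1 = 0

Since LHS ≠ RHS, this pair disproves the claim, and no lexicographically smaller pair (u ≤ v, positive integers) does.

For instance (5, 6) is also a counterexample (LHS = 1/30, RHS = -29/30), but it's lexicographically larger.

Answer: (u, v) = (1, 1)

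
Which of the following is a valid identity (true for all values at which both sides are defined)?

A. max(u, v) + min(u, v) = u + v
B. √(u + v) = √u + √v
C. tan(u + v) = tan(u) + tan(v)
A

A: holds — e.g. at (2, 4), both sides equal 6.
B: fails at (1, 2) — LHS = √(3) ≈ 1.732, RHS = 1 + √(2) ≈ 2.414.
C: fails at (6, 7) — LHS = tan(13) ≈ 0.463, RHS = tan(6) + tan(7) ≈ 0.5804.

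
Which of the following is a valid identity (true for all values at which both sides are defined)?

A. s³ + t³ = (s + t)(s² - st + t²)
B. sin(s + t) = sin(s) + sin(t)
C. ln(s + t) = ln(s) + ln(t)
A

A: holds — e.g. at (2, 5), both sides equal 133.
B: fails at (2, 4) — LHS = sin(6) ≈ -0.2794, RHS = sin(4) + sin(2) ≈ 0.1525.
C: fails at (3, 4) — LHS = ln(7) ≈ 1.946, RHS = ln(3) + ln(4) ≈ 2.485.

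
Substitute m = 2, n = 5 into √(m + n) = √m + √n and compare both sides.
LHS = √(2 + 5) = √(7) ≈ 2.646
RHS = √2 + √5 = √(2) + √(5) ≈ 3.65

LHS ≠ RHS (they differ by about 1.005), so the equation does not hold here.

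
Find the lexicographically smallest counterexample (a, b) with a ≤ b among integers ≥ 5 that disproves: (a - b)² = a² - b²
Substituting (5, 6) into the claim:
LHS = (5 - 6)² = 1
RHS = 5² - 6² = -11

Since LHS ≠ RHS, this pair disproves the claim, and no lexicographically smaller pair (a ≤ b, integers ≥ 5) does.

For instance (5, 12) is also a counterexample (LHS = 49, RHS = -119), but it's lexicographically larger.

Answer: (a, b) = (5, 6)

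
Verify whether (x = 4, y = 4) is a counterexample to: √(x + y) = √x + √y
Yes

Substituting x = 4, y = 4:
LHS = √(4 + 4) = 2·√(2) ≈ 2.828
RHS = √4 + √4 = 4

Since LHS ≠ RHS, this pair disproves the claim.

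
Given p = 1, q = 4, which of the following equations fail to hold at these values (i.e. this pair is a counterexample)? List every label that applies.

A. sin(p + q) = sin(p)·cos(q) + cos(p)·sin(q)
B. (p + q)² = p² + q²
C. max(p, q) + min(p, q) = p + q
B

Evaluating each claim at the given values:
A. LHS = sin(5) ≈ -0.9589, RHS = sin(1)·cos(4) + sin(4)·cos(1) ≈ -0.9589 → holds here (LHS = RHS)
B. LHS = 25, RHS = 17 → fails here (LHS ≠ RHS)
C. LHS = 5, RHS = 5 → holds here (LHS = RHS)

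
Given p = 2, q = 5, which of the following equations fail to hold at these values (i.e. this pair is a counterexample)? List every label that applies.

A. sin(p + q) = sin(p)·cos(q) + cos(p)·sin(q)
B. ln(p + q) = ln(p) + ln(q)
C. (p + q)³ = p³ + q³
Evaluating each claim at the given values:
A. LHS = sin(7) ≈ 0.657, RHS = sin(2)·cos(5) + sin(5)·cos(2) ≈ 0.657 → holds here (LHS = RHS)
B. LHS = ln(7) ≈ 1.946, RHS = ln(2) + ln(5) ≈ 2.303 → fails here (LHS ≠ RHS)
C. LHS = 343, RHS = 133 → fails here (LHS ≠ RHS)

Answer: B, C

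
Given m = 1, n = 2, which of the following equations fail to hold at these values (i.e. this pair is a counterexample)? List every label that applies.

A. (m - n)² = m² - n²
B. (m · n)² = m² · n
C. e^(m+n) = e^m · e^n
Evaluating each claim at the given values:
A. LHS = 1, RHS = -3 → fails here (LHS ≠ RHS)
B. LHS = 4, RHS = 2 → fails here (LHS ≠ RHS)
C. LHS = e^3 ≈ 20.09, RHS = e^3 ≈ 20.09 → holds here (LHS = RHS)

Answer: A, B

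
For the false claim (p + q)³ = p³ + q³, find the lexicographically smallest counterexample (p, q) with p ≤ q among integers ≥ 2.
(p, q) = (2, 2)

Substituting (2, 2) into the claim:
LHS = (2 + 2)³ = 64
RHS = 2³ + 2³ = 16

Since LHS ≠ RHS, this pair disproves the claim, and no lexicographically smaller pair (p ≤ q, integers ≥ 2) does.

For instance (5, 5) is also a counterexample (LHS = 1000, RHS = 250), but it's lexicographically larger.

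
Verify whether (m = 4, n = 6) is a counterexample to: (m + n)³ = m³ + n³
Yes

Substituting m = 4, n = 6:
LHS = (4 + 6)³ = 1000
RHS = 4³ + 6³ = 280

Since LHS ≠ RHS, this pair disproves the claim.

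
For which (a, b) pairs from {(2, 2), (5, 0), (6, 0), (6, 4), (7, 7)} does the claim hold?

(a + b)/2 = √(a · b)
Testing each pair:
(2, 2): LHS = 2, RHS = 2 → holds
(5, 0): LHS = 5/2, RHS = 0 → fails
(6, 0): LHS = 3, RHS = 0 → fails
(6, 4): LHS = 5, RHS = 2·√(6) ≈ 4.899 → fails
(7, 7): LHS = 7, RHS = 7 → holds

2 of 5 pairs satisfy the claim.

Answer: (2, 2), (7, 7)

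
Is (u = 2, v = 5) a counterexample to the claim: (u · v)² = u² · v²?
No

Substituting u = 2, v = 5:
LHS = (2 · 5)² = 100
RHS = 2² · 5² = 100

The sides agree, so this pair does not disprove the claim.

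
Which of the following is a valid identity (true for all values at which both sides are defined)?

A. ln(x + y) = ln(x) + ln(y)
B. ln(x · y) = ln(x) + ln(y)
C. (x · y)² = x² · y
A: fails at (1, 5) — LHS = ln(6) ≈ 1.792, RHS = ln(5) ≈ 1.609.
B: holds — e.g. at (2, 7), both sides equal ln(14) ≈ 2.639.
C: fails at (2, 5) — LHS = 100, RHS = 20.

Answer: B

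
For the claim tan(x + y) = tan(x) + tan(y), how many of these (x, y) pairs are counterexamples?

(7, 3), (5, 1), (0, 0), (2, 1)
3

Testing each pair:
(7, 3): LHS = tan(10) ≈ 0.6484, RHS = tan(3) + tan(7) ≈ 0.7289 → counterexample
(5, 1): LHS = tan(6) ≈ -0.291, RHS = tan(5) + tan(1) ≈ -1.823 → counterexample
(0, 0): LHS = 0, RHS = 0 → satisfies claim
(2, 1): LHS = tan(3) ≈ -0.1425, RHS = tan(2) + tan(1) ≈ -0.6276 → counterexample

That makes 3 counterexamples.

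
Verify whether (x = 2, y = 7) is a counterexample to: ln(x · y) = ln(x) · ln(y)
Substituting x = 2, y = 7:
LHS = ln(2 · 7) = ln(14) ≈ 2.639
RHS = ln(2) · ln(7) ≈ 1.349

Since LHS ≠ RHS, this pair disproves the claim.

Answer: Yes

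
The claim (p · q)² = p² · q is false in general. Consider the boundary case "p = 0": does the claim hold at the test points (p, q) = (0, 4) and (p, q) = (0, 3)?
At (0, 4): LHS = 0, RHS = 0 → equal
At (0, 3): LHS = 0, RHS = 0 → equal

So the claim does hold at both of these boundary points, even though it is not an identity.

Answer: Yes, holds at both test points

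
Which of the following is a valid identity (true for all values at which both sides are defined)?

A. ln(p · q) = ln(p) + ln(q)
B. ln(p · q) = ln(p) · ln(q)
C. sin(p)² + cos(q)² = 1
A

A: holds — e.g. at (2, 2), both sides equal ln(4) ≈ 1.386.
B: fails at (2, 3) — LHS = ln(6) ≈ 1.792, RHS = ln(2)·ln(3) ≈ 0.7615.
C: fails at (4, 6) — LHS = sin(4)² + cos(6)² ≈ 1.495, RHS = 1.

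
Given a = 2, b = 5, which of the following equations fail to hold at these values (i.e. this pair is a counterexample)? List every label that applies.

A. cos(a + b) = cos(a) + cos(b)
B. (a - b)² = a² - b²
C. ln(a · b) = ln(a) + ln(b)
A, B

Evaluating each claim at the given values:
A. LHS = cos(7) ≈ 0.7539, RHS = cos(2) + cos(5) ≈ -0.1325 → fails here (LHS ≠ RHS)
B. LHS = 9, RHS = -21 → fails here (LHS ≠ RHS)
C. LHS = ln(10) ≈ 2.303, RHS = ln(2) + ln(5) ≈ 2.303 → holds here (LHS = RHS)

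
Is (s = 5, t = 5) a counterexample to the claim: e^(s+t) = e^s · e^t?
Substituting s = 5, t = 5:
LHS = e^(5+5) = e^10 ≈ 22026.5
RHS = e^5 · e^5 = e^10 ≈ 22026.5

The sides agree, so this pair does not disprove the claim.

Answer: No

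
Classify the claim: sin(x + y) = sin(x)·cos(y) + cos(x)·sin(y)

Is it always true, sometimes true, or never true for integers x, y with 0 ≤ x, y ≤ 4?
Always true

The identity holds for every pair in the range. For instance at (x, y) = (1, 1): both sides equal sin(2) ≈ 0.9093.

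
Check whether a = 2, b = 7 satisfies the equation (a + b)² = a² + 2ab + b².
Holds

Substituting a = 2, b = 7:

LHS = (2 + 7)² = 81
RHS = 2² + 2·2·7 + 7² = 81

LHS = RHS, so the equation holds at this point.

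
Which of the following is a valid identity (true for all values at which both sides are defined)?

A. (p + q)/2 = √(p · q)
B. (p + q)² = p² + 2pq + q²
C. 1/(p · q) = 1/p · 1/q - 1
B

A: fails at (3, 5) — LHS = 4, RHS = √(15) ≈ 3.873.
B: holds — e.g. at (3, 5), both sides equal 64.
C: fails at (2, 7) — LHS = 1/14, RHS = -13/14.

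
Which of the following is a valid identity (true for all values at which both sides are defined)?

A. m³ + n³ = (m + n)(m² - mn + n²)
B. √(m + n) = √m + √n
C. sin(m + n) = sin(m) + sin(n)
A: holds — e.g. at (2, 4), both sides equal 72.
B: fails at (2, 7) — LHS = 3, RHS = √(2) + √(7) ≈ 4.06.
C: fails at (1, 5) — LHS = sin(6) ≈ -0.2794, RHS = sin(5) + sin(1) ≈ -0.1175.

Answer: A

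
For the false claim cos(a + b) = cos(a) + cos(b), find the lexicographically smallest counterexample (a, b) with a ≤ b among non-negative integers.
Substituting (0, 0) into the claim:
LHS = cos(0 + 0) = 1
RHS = cos(0) + cos(0) = 2

Since LHS ≠ RHS, this pair disproves the claim, and no lexicographically smaller pair (a ≤ b, non-negative integers) does.

For instance (1, 7) is also a counterexample (LHS = cos(8) ≈ -0.1455, RHS = cos(1) + cos(7) ≈ 1.294), but it's lexicographically larger.

Answer: (a, b) = (0, 0)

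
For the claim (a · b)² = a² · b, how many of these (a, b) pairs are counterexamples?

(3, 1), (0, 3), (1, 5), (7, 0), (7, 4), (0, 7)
2

Testing each pair:
(3, 1): LHS = 9, RHS = 9 → satisfies claim
(0, 3): LHS = 0, RHS = 0 → satisfies claim
(1, 5): LHS = 25, RHS = 5 → counterexample
(7, 0): LHS = 0, RHS = 0 → satisfies claim
(7, 4): LHS = 784, RHS = 196 → counterexample
(0, 7): LHS = 0, RHS = 0 → satisfies claim

That makes 2 counterexamples.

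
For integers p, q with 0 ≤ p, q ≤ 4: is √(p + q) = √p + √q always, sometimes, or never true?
Sometimes true

It holds at (p, q) = (1, 0) (both sides equal 1), but fails at (p, q) = (4, 1) (LHS = √(5) ≈ 2.236, RHS = 3).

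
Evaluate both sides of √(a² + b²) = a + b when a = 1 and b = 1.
LHS = √(1² + 1²) = √(2) ≈ 1.414
RHS = 1 + 1 = 2

LHS ≠ RHS (they differ by about 0.5858), so the equation does not hold here.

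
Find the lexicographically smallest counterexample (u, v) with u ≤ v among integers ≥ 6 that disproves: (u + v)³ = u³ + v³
Substituting (6, 6) into the claim:
LHS = (6 + 6)³ = 1728
RHS = 6³ + 6³ = 432

Since LHS ≠ RHS, this pair disproves the claim, and no lexicographically smaller pair (u ≤ v, integers ≥ 6) does.

For instance (7, 9) is also a counterexample (LHS = 4096, RHS = 1072), but it's lexicographically larger.

Answer: (u, v) = (6, 6)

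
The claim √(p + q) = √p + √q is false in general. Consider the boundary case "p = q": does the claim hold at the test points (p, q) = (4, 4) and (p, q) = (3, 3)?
At (4, 4): LHS = 2·√(2) ≈ 2.828 ≠ RHS = 4
At (3, 3): LHS = √(6) ≈ 2.449 ≠ RHS = 2·√(3) ≈ 3.464

Answer: No, fails at both test points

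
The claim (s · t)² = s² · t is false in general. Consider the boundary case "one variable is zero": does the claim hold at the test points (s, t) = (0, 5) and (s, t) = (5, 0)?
At (0, 5): LHS = 0, RHS = 0 → equal
At (5, 0): LHS = 0, RHS = 0 → equal

So the claim does hold at both of these boundary points, even though it is not an identity.

Answer: Yes, holds at both test points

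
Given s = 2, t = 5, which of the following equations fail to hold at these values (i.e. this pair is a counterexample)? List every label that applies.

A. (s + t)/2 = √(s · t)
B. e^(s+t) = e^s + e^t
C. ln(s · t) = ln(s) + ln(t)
A, B

Evaluating each claim at the given values:
A. LHS = 7/2, RHS = √(10) ≈ 3.162 → fails here (LHS ≠ RHS)
B. LHS = e^7 ≈ 1097, RHS = e^2 + e^5 ≈ 155.8 → fails here (LHS ≠ RHS)
C. LHS = ln(10) ≈ 2.303, RHS = ln(2) + ln(5) ≈ 2.303 → holds here (LHS = RHS)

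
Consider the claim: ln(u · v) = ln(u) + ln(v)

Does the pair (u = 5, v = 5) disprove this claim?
Substituting u = 5, v = 5:
LHS = ln(5 · 5) = ln(25) ≈ 3.219
RHS = ln(5) + ln(5) = 2·ln(5) ≈ 3.219

The sides agree, so this pair does not disprove the claim.

Answer: No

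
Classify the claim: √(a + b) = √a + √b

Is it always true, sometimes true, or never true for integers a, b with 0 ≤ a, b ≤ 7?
It holds at (a, b) = (0, 1) (both sides equal 1), but fails at (a, b) = (1, 3) (LHS = 2, RHS = 1 + √(3) ≈ 2.732).

Answer: Sometimes true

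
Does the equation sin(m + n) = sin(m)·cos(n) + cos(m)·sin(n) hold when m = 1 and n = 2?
Holds

Substituting m = 1, n = 2:

LHS = sin(1 + 2) = sin(3) ≈ 0.1411
RHS = sin(1)·cos(2) + cos(1)·sin(2) = sin(1)·cos(2) + sin(2)·cos(1) ≈ 0.1411

LHS = RHS, so the equation holds at this point.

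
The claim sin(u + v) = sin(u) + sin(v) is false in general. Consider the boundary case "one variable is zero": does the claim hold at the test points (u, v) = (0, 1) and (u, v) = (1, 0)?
At (0, 1): LHS = sin(1) ≈ 0.8415, RHS = sin(1) ≈ 0.8415 → equal
At (1, 0): LHS = sin(1) ≈ 0.8415, RHS = sin(1) ≈ 0.8415 → equal

So the claim does hold at both of these boundary points, even though it is not an identity.

Answer: Yes, holds at both test points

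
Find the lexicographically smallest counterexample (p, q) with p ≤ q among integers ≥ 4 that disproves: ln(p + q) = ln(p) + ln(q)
Substituting (4, 4) into the claim:
LHS = ln(4 + 4) = ln(8) ≈ 2.079
RHS = ln(4) + ln(4) = 2·ln(4) ≈ 2.773

Since LHS ≠ RHS, this pair disproves the claim, and no lexicographically smaller pair (p ≤ q, integers ≥ 4) does.

For instance (8, 8) is also a counterexample (LHS = ln(16) ≈ 2.773, RHS = 2·ln(8) ≈ 4.159), but it's lexicographically larger.

Answer: (p, q) = (4, 4)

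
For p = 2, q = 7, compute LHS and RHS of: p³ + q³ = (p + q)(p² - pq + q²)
LHS = 2³ + 7³ = 351
RHS = (2 + 7)(2² - 2·7 + 7²) = 351

LHS = RHS: the two sides agree.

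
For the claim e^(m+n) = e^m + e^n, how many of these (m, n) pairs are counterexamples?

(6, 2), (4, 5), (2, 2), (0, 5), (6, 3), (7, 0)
6

Testing each pair:
(6, 2): LHS = e^8 ≈ 2981, RHS = e^2 + e^6 ≈ 410.8 → counterexample
(4, 5): LHS = e^9 ≈ 8103, RHS = e^4 + e^5 ≈ 203 → counterexample
(2, 2): LHS = e^4 ≈ 54.6, RHS = 2·e^2 ≈ 14.78 → counterexample
(0, 5): LHS = e^5 ≈ 148.4, RHS = 1 + e^5 ≈ 149.4 → counterexample
(6, 3): LHS = e^9 ≈ 8103, RHS = e^3 + e^6 ≈ 423.5 → counterexample
(7, 0): LHS = e^7 ≈ 1097, RHS = 1 + e^7 ≈ 1098 → counterexample

That makes 6 counterexamples.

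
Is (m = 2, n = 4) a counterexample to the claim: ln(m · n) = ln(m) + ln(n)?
No

Substituting m = 2, n = 4:
LHS = ln(2 · 4) = ln(8) ≈ 2.079
RHS = ln(2) + ln(4) ≈ 2.079

The sides agree, so this pair does not disprove the claim.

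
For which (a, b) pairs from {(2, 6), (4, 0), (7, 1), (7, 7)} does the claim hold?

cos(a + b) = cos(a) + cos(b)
None

Testing each pair:
(2, 6): LHS = cos(8) ≈ -0.1455, RHS = cos(2) + cos(6) ≈ 0.544 → fails
(4, 0): LHS = cos(4) ≈ -0.6536, RHS = cos(4) + 1 ≈ 0.3464 → fails
(7, 1): LHS = cos(8) ≈ -0.1455, RHS = cos(1) + cos(7) ≈ 1.294 → fails
(7, 7): LHS = cos(14) ≈ 0.1367, RHS = 2·cos(7) ≈ 1.508 → fails

No pair satisfies the claim.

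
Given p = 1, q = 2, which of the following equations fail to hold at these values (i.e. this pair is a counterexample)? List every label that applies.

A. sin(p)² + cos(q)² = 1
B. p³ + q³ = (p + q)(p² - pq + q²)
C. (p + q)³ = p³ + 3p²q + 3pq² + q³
Evaluating each claim at the given values:
A. LHS = cos(2)² + sin(1)² ≈ 0.8813, RHS = 1 → fails here (LHS ≠ RHS)
B. LHS = 9, RHS = 9 → holds here (LHS = RHS)
C. LHS = 27, RHS = 27 → holds here (LHS = RHS)

Answer: A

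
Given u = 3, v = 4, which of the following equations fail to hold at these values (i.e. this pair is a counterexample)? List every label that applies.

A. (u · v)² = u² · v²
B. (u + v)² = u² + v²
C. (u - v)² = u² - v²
Evaluating each claim at the given values:
A. LHS = 144, RHS = 144 → holds here (LHS = RHS)
B. LHS = 49, RHS = 25 → fails here (LHS ≠ RHS)
C. LHS = 1, RHS = -7 → fails here (LHS ≠ RHS)

Answer: B, C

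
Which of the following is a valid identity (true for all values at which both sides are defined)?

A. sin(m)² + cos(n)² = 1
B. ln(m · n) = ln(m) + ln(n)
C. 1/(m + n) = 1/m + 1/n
B

A: fails at (6, 7) — LHS = sin(6)² + cos(7)² ≈ 0.6464, RHS = 1.
B: holds — e.g. at (3, 7), both sides equal ln(21) ≈ 3.045.
C: fails at (1, 3) — LHS = 1/4, RHS = 4/3.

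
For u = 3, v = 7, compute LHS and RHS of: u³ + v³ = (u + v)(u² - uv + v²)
LHS = 3³ + 7³ = 370
RHS = (3 + 7)(3² - 3·7 + 7²) = 370

LHS = RHS: the two sides agree.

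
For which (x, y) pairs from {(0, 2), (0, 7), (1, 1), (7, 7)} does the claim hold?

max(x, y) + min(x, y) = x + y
Testing each pair:
(0, 2): LHS = 2, RHS = 2 → holds
(0, 7): LHS = 7, RHS = 7 → holds
(1, 1): LHS = 2, RHS = 2 → holds
(7, 7): LHS = 14, RHS = 14 → holds

Every pair satisfies the claim.

Answer: All pairs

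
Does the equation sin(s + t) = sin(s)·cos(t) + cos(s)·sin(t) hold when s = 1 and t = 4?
Substituting s = 1, t = 4:

LHS = sin(1 + 4) = sin(5) ≈ -0.9589
RHS = sin(1)·cos(4) + cos(1)·sin(4) = sin(1)·cos(4) + sin(4)·cos(1) ≈ -0.9589

LHS = RHS, so the equation holds at this point.

Answer: Holds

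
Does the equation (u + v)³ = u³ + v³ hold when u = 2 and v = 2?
Fails

Substituting u = 2, v = 2:

LHS = (2 + 2)³ = 64
RHS = 2³ + 2³ = 16

LHS ≠ RHS, so the equation does not hold at this point.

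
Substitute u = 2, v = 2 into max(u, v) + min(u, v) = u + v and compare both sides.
LHS = max(2, 2) + min(2, 2) = 4
RHS = 2 + 2 = 4

LHS = RHS: the two sides agree.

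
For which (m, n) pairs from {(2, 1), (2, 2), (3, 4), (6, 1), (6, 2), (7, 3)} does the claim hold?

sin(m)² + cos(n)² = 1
(2, 2)

Testing each pair:
(2, 1): LHS = cos(1)² + sin(2)² ≈ 1.119, RHS = 1 → fails
(2, 2): LHS = cos(2)² + sin(2)² = 1, RHS = 1 → holds
(3, 4): LHS = sin(3)² + cos(4)² ≈ 0.4472, RHS = 1 → fails
(6, 1): LHS = sin(6)² + cos(1)² ≈ 0.37, RHS = 1 → fails
(6, 2): LHS = sin(6)² + cos(2)² ≈ 0.2513, RHS = 1 → fails
(7, 3): LHS = sin(7)² + cos(3)² ≈ 1.412, RHS = 1 → fails

1 of 6 pairs satisfies the claim.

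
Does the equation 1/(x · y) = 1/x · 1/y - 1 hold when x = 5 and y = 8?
Substituting x = 5, y = 8:

LHS = 1/(5 · 8) = 1/40
RHS = 1/5 · 1/8 - 1 = -39/40

LHS ≠ RHS, so the equation does not hold at this point.

Answer: Fails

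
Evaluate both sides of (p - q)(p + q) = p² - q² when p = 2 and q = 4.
LHS = (2 - 4)(2 + 4) = -12
RHS = 2² - 4² = -12

LHS = RHS: the two sides agree.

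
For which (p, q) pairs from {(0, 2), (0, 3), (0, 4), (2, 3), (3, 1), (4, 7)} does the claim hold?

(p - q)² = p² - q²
None

Testing each pair:
(0, 2): LHS = 4, RHS = -4 → fails
(0, 3): LHS = 9, RHS = -9 → fails
(0, 4): LHS = 16, RHS = -16 → fails
(2, 3): LHS = 1, RHS = -5 → fails
(3, 1): LHS = 4, RHS = 8 → fails
(4, 7): LHS = 9, RHS = -33 → fails

No pair satisfies the claim.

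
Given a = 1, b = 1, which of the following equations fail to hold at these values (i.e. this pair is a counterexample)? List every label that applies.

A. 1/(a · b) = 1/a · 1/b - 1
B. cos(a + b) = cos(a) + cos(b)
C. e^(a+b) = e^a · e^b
A, B

Evaluating each claim at the given values:
A. LHS = 1, RHS = 0 → fails here (LHS ≠ RHS)
B. LHS = cos(2) ≈ -0.4161, RHS = 2·cos(1) ≈ 1.081 → fails here (LHS ≠ RHS)
C. LHS = e^2 ≈ 7.389, RHS = e^2 ≈ 7.389 → holds here (LHS = RHS)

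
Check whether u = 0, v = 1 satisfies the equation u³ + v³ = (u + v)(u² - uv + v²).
Holds

Substituting u = 0, v = 1:

LHS = 0³ + 1³ = 1
RHS = (0 + 1)(0² - 0·1 + 1²) = 1

LHS = RHS, so the equation holds at this point.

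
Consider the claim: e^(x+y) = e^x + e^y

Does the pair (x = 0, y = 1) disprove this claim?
Yes

Substituting x = 0, y = 1:
LHS = e^(0+1) = e ≈ 2.718
RHS = e^0 + e^1 = 1 + e ≈ 3.718

Since LHS ≠ RHS, this pair disproves the claim.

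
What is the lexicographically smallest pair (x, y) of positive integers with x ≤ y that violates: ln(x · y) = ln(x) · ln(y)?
(x, y) = (1, 2)

Substituting (1, 2) into the claim:
LHS = ln(1 · 2) = ln(2) ≈ 0.6931
RHS = ln(1) · ln(2) = 0

Since LHS ≠ RHS, this pair disproves the claim, and no lexicographically smaller pair (x ≤ y, positive integers) does.

For instance (4, 8) is also a counterexample (LHS = ln(32) ≈ 3.466, RHS = ln(4)·ln(8) ≈ 2.883), but it's lexicographically larger.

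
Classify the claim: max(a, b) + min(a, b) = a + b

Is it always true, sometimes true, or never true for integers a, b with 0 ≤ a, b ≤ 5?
The identity holds for every pair in the range. For instance at (a, b) = (1, 5): both sides equal 6.

Answer: Always true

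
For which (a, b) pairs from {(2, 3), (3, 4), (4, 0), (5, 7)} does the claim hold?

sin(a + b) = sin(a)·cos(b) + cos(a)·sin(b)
Testing each pair:
(2, 3): LHS = sin(5) ≈ -0.9589, RHS = sin(2)·cos(3) + sin(3)·cos(2) ≈ -0.9589 → holds
(3, 4): LHS = sin(7) ≈ 0.657, RHS = sin(3)·cos(4) + sin(4)·cos(3) ≈ 0.657 → holds
(4, 0): LHS = sin(4) ≈ -0.7568, RHS = sin(4) ≈ -0.7568 → holds
(5, 7): LHS = sin(12) ≈ -0.5366, RHS = sin(5)·cos(7) + sin(7)·cos(5) ≈ -0.5366 → holds

Every pair satisfies the claim.

Answer: All pairs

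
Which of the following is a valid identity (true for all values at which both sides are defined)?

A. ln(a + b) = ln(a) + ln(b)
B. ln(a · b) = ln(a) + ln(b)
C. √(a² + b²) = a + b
A: fails at (4, 5) — LHS = ln(9) ≈ 2.197, RHS = ln(4) + ln(5) ≈ 2.996.
B: holds — e.g. at (2, 4), both sides equal ln(8) ≈ 2.079.
C: fails at (2, 7) — LHS = √(53) ≈ 7.28, RHS = 9.

Answer: B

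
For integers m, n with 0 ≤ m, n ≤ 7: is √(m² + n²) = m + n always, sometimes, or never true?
Sometimes true

It holds at (m, n) = (0, 0) (both sides equal 0), but fails at (m, n) = (4, 7) (LHS = √(65) ≈ 8.062, RHS = 11).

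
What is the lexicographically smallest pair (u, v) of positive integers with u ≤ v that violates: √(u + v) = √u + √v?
(u, v) = (1, 1)

Substituting (1, 1) into the claim:
LHS = √(1 + 1) = √(2) ≈ 1.414
RHS = √1 + √1 = 2

Since LHS ≠ RHS, this pair disproves the claim, and no lexicographically smaller pair (u ≤ v, positive integers) does.

For instance (3, 7) is also a counterexample (LHS = √(10) ≈ 3.162, RHS = √(3) + √(7) ≈ 4.378), but it's lexicographically larger.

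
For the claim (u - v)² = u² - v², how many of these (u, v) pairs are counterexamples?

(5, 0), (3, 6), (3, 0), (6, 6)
1

Testing each pair:
(5, 0): LHS = 25, RHS = 25 → satisfies claim
(3, 6): LHS = 9, RHS = -27 → counterexample
(3, 0): LHS = 9, RHS = 9 → satisfies claim
(6, 6): LHS = 0, RHS = 0 → satisfies claim

That makes 1 counterexample.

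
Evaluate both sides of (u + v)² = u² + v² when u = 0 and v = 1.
LHS = (0 + 1)² = 1
RHS = 0² + 1² = 1

LHS = RHS: the two sides agree.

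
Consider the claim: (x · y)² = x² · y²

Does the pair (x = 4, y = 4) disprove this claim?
No

Substituting x = 4, y = 4:
LHS = (4 · 4)² = 256
RHS = 4² · 4² = 256

The sides agree, so this pair does not disprove the claim.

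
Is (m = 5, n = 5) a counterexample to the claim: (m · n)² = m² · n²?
Substituting m = 5, n = 5:
LHS = (5 · 5)² = 625
RHS = 5² · 5² = 625

The sides agree, so this pair does not disprove the claim.

Answer: No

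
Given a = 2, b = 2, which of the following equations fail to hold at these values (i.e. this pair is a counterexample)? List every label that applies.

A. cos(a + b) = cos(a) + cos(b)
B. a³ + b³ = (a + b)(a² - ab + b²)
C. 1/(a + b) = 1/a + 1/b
Evaluating each claim at the given values:
A. LHS = cos(4) ≈ -0.6536, RHS = 2·cos(2) ≈ -0.8323 → fails here (LHS ≠ RHS)
B. LHS = 16, RHS = 16 → holds here (LHS = RHS)
C. LHS = 1/4, RHS = 1 → fails here (LHS ≠ RHS)

Answer: A, C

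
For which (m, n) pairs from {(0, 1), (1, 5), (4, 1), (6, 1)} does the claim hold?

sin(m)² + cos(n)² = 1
Testing each pair:
(0, 1): LHS = cos(1)² ≈ 0.2919, RHS = 1 → fails
(1, 5): LHS = cos(5)² + sin(1)² ≈ 0.7885, RHS = 1 → fails
(4, 1): LHS = cos(1)² + sin(4)² ≈ 0.8647, RHS = 1 → fails
(6, 1): LHS = sin(6)² + cos(1)² ≈ 0.37, RHS = 1 → fails

No pair satisfies the claim.

Answer: None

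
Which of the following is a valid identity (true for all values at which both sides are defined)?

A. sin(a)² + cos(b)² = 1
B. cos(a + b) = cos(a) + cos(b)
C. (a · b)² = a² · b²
A: fails at (2, 4) — LHS = cos(4)² + sin(2)² ≈ 1.254, RHS = 1.
B: fails at (5, 8) — LHS = cos(13) ≈ 0.9074, RHS = cos(8) + cos(5) ≈ 0.1382.
C: holds — e.g. at (3, 5), both sides equal 225.

Answer: C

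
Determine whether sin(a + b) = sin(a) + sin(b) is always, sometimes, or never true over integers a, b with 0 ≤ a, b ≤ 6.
It holds at (a, b) = (2, 0) (both sides equal sin(2) ≈ 0.9093), but fails at (a, b) = (5, 5) (LHS = sin(10) ≈ -0.544, RHS = 2·sin(5) ≈ -1.918).

Answer: Sometimes true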